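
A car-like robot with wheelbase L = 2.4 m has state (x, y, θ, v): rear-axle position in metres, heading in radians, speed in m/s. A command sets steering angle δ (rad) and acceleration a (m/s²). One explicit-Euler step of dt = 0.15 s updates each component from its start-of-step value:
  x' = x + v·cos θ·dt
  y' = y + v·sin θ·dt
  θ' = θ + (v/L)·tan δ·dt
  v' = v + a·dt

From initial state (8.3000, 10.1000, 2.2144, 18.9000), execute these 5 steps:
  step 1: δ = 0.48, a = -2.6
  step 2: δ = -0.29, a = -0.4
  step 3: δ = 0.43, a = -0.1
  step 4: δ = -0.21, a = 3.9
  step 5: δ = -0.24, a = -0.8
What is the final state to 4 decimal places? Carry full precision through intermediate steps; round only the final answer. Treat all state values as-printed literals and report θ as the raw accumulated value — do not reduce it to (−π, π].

(-3.6321, 16.3093, 2.4765, 18.9000)

after step 1 (δ=0.48, a=-2.6): (6.598767, 12.367826, 2.829372, 18.510000)
after step 2 (δ=-0.29, a=-0.4): (3.956501, 13.220692, 2.484145, 18.450000)
after step 3 (δ=0.43, a=-0.1): (1.765873, 14.911906, 3.012993, 18.435000)
after step 4 (δ=-0.21, a=3.9): (-0.976542, 15.266538, 2.767413, 19.020000)
after step 5 (δ=-0.24, a=-0.8): (-3.632136, 16.309337, 2.476506, 18.900000)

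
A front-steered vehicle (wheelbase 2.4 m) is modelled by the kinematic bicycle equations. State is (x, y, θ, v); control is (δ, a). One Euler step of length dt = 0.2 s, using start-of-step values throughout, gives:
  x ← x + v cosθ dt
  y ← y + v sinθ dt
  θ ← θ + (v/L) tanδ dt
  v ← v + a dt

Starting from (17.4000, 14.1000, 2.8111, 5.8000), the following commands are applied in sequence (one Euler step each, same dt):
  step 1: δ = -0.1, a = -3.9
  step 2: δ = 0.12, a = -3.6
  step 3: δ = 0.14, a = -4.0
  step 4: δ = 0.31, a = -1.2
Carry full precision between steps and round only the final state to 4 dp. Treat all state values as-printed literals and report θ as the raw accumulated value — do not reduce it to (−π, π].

after step 1 (δ=-0.1, a=-3.9): (16.302776, 14.476431, 2.762605, 5.020000)
after step 2 (δ=0.12, a=-3.6): (15.370020, 14.847891, 2.813047, 4.300000)
after step 3 (δ=0.14, a=-4.0): (14.556019, 15.125384, 2.863544, 3.500000)
after step 4 (δ=0.31, a=-1.2): (13.882904, 15.317520, 2.956973, 3.260000)

(13.8829, 15.3175, 2.9570, 3.2600)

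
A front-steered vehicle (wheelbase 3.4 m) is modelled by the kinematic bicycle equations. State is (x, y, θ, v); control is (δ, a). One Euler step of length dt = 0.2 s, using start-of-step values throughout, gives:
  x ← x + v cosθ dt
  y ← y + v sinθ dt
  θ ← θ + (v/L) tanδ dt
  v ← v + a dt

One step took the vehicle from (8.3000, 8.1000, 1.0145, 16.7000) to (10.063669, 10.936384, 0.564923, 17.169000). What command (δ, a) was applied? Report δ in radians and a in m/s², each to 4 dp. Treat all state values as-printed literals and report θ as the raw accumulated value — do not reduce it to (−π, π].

δ = -0.4292, a = 2.3450

a = (v'−v)/dt = (0.469000)/0.2 = 2.3450
Δθ = θ'−θ = -0.449577;  (v·dt/L) = 16.7000·0.2/3.4 = 0.982353
tan δ = Δθ·L/(v·dt) = -0.457653  →  δ = -0.4292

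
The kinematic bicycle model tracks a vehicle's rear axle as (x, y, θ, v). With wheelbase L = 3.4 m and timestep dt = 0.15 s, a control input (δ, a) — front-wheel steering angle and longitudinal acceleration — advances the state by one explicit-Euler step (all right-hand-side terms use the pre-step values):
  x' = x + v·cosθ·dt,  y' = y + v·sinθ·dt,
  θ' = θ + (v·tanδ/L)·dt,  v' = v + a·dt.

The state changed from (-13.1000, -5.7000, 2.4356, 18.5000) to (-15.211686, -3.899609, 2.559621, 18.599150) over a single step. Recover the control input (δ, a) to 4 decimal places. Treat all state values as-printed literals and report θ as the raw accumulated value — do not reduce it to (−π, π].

a = (v'−v)/dt = (0.099150)/0.15 = 0.6610
Δθ = θ'−θ = 0.124021;  (v·dt/L) = 18.5000·0.15/3.4 = 0.816176
tan δ = Δθ·L/(v·dt) = 0.151954  →  δ = 0.1508

δ = 0.1508, a = 0.6610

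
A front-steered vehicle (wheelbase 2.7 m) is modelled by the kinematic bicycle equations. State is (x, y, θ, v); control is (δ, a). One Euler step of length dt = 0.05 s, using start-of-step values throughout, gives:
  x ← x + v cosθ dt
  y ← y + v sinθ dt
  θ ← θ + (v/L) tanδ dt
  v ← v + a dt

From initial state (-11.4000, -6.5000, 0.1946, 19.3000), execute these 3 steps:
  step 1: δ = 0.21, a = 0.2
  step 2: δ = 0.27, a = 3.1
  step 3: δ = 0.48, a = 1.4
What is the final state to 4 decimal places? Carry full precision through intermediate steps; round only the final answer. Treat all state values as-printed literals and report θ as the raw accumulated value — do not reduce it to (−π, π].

after step 1 (δ=0.21, a=0.2): (-10.453214, -6.313394, 0.270779, 19.310000)
after step 2 (δ=0.27, a=3.1): (-9.522894, -6.055140, 0.369745, 19.465000)
after step 3 (δ=0.48, a=1.4): (-8.615417, -5.703429, 0.557406, 19.535000)

(-8.6154, -5.7034, 0.5574, 19.5350)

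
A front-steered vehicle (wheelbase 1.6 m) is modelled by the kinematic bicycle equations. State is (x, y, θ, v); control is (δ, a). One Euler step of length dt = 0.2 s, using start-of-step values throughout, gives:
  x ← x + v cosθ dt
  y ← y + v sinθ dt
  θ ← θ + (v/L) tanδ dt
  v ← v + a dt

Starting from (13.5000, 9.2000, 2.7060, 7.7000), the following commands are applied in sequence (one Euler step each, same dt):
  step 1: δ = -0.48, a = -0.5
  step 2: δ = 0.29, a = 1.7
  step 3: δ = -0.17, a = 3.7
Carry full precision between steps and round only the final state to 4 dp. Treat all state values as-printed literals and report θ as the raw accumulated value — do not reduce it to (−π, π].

(9.9421, 12.0394, 2.3180, 8.6800)

after step 1 (δ=-0.48, a=-0.5): (12.103805, 9.849800, 2.204912, 7.600000)
after step 2 (δ=0.29, a=1.7): (11.203258, 11.074305, 2.488404, 7.940000)
after step 3 (δ=-0.17, a=3.7): (9.942147, 12.039367, 2.318035, 8.680000)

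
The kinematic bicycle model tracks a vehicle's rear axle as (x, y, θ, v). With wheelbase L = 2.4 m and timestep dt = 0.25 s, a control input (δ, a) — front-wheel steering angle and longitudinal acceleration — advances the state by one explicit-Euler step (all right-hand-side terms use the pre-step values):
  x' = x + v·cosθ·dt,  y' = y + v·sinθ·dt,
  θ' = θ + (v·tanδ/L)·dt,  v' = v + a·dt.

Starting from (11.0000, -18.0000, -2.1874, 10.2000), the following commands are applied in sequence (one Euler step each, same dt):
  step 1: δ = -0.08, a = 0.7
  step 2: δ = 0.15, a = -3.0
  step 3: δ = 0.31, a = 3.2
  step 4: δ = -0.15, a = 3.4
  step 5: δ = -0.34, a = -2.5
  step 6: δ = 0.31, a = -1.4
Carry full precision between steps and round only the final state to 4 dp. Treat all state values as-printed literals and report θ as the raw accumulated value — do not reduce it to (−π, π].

(3.1018, -31.1491, -2.0123, 10.3000)

after step 1 (δ=-0.08, a=0.7): (9.525418, -20.080410, -2.272582, 10.375000)
after step 2 (δ=0.15, a=-3.0): (7.850939, -22.061233, -2.109246, 9.625000)
after step 3 (δ=0.31, a=3.2): (6.617001, -24.127011, -1.788084, 10.425000)
after step 4 (δ=-0.15, a=3.4): (6.055141, -26.671977, -1.952207, 11.275000)
after step 5 (δ=-0.34, a=-2.5): (5.005917, -29.288172, -2.367664, 10.650000)
after step 6 (δ=0.31, a=-1.4): (3.101776, -31.149128, -2.012301, 10.300000)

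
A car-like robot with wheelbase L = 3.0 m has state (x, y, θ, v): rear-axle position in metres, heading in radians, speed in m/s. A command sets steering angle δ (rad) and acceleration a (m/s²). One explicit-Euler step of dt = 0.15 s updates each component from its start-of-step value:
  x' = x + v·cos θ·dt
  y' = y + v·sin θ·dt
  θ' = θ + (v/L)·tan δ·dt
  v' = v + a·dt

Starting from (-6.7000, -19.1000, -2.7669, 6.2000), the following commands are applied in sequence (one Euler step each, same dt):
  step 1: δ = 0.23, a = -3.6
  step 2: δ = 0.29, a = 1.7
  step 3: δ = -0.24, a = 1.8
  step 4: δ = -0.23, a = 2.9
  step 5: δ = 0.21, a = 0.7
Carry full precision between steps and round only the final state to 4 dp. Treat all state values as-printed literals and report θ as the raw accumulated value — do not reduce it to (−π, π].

(-10.8469, -21.0435, -2.6841, 6.7250)

after step 1 (δ=0.23, a=-3.6): (-7.565477, -19.440367, -2.694316, 5.660000)
after step 2 (δ=0.29, a=1.7): (-8.330959, -19.807570, -2.609865, 5.915000)
after step 3 (δ=-0.24, a=1.8): (-9.095708, -20.257427, -2.682240, 6.185000)
after step 4 (δ=-0.23, a=2.9): (-9.927287, -20.668762, -2.754649, 6.620000)
after step 5 (δ=0.21, a=0.7): (-10.846872, -21.043480, -2.684098, 6.725000)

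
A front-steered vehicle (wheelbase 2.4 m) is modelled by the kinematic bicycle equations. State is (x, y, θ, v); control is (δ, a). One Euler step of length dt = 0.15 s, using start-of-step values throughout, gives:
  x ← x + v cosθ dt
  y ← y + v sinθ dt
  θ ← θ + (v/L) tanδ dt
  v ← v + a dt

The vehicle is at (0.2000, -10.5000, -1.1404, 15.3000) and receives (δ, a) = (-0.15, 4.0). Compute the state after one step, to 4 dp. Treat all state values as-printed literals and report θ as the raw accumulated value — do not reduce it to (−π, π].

x' = 0.2000 + 15.3000·cos(-1.1404)·0.15 = 1.1575
y' = -10.5000 + 15.3000·sin(-1.1404)·0.15 = -12.5857
θ' = -1.1404 + (15.3000/2.4)·tan(-0.15)·0.15 = -1.2849
v' = 15.3000 + 4.0000·0.15 = 15.9000

(1.1575, -12.5857, -1.2849, 15.9000)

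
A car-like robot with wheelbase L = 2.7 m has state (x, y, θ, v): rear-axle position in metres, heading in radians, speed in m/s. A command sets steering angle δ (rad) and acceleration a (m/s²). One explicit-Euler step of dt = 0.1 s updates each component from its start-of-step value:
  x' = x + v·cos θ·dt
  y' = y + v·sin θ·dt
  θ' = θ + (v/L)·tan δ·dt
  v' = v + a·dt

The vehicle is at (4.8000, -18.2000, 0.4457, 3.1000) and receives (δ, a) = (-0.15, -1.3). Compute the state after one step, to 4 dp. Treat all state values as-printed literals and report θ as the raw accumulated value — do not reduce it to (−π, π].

x' = 4.8000 + 3.1000·cos(0.4457)·0.1 = 5.0797
y' = -18.2000 + 3.1000·sin(0.4457)·0.1 = -18.0664
θ' = 0.4457 + (3.1000/2.7)·tan(-0.15)·0.1 = 0.4283
v' = 3.1000 − 1.3000·0.1 = 2.9700

(5.0797, -18.0664, 0.4283, 2.9700)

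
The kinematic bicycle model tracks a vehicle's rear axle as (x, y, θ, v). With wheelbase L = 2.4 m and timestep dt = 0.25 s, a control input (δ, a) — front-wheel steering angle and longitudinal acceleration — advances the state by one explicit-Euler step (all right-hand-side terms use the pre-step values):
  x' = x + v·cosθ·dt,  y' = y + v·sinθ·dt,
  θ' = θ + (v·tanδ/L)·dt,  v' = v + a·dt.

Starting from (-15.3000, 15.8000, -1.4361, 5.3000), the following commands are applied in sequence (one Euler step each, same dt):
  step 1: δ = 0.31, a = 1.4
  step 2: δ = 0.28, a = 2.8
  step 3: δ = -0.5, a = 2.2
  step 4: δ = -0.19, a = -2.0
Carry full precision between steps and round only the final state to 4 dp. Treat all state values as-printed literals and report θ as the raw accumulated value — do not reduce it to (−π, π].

(-13.7494, 10.0223, -1.5896, 6.4000)

after step 1 (δ=0.31, a=1.4): (-15.122067, 14.487002, -1.259253, 5.650000)
after step 2 (δ=0.28, a=2.8): (-14.689095, 13.142497, -1.090015, 6.350000)
after step 3 (δ=-0.5, a=2.2): (-13.954920, 11.734966, -1.451371, 6.900000)
after step 4 (δ=-0.19, a=-2.0): (-13.749401, 10.022253, -1.589601, 6.400000)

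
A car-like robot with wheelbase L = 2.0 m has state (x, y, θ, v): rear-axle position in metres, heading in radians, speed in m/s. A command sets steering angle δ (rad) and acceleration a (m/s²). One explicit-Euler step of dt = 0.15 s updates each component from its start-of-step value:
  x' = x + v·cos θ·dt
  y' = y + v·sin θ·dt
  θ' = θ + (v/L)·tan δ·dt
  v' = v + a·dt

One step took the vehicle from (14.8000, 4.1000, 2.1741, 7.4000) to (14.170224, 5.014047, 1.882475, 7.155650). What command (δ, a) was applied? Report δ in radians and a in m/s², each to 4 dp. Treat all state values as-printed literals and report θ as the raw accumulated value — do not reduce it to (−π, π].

a = (v'−v)/dt = (-0.244350)/0.15 = -1.6290
Δθ = θ'−θ = -0.291625;  (v·dt/L) = 7.4000·0.15/2.0 = 0.555000
tan δ = Δθ·L/(v·dt) = -0.525450  →  δ = -0.4838

δ = -0.4838, a = -1.6290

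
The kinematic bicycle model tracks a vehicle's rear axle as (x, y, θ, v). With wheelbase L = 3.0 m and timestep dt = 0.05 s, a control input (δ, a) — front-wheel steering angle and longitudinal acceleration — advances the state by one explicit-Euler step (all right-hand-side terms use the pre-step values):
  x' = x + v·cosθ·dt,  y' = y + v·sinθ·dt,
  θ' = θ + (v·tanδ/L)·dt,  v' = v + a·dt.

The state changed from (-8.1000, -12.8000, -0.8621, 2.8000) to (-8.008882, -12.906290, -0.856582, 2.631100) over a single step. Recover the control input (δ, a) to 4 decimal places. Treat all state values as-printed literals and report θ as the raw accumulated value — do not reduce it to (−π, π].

δ = 0.1177, a = -3.3780

a = (v'−v)/dt = (-0.168900)/0.05 = -3.3780
Δθ = θ'−θ = 0.005518;  (v·dt/L) = 2.8000·0.05/3.0 = 0.046667
tan δ = Δθ·L/(v·dt) = 0.118243  →  δ = 0.1177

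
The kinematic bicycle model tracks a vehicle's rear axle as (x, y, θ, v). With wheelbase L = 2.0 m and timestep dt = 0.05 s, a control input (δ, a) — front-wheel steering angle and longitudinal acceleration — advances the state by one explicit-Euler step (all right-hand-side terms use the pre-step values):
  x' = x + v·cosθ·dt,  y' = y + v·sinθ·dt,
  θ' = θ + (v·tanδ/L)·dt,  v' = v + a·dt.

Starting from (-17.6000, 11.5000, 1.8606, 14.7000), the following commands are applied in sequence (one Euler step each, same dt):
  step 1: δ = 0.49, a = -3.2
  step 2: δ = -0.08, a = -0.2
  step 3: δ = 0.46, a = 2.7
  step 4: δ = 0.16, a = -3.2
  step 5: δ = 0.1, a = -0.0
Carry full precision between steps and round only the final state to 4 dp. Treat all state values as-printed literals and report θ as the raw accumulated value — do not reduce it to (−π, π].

after step 1 (δ=0.49, a=-3.2): (-17.810037, 12.204350, 2.056620, 14.540000)
after step 2 (δ=-0.08, a=-0.2): (-18.149500, 12.847230, 2.027478, 14.530000)
after step 3 (δ=0.46, a=2.7): (-18.469866, 13.499279, 2.207450, 14.665000)
after step 4 (δ=0.16, a=-3.2): (-18.905789, 14.088877, 2.266615, 14.505000)
after step 5 (δ=0.1, a=-0.0): (-19.370685, 14.645528, 2.302999, 14.505000)

(-19.3707, 14.6455, 2.3030, 14.5050)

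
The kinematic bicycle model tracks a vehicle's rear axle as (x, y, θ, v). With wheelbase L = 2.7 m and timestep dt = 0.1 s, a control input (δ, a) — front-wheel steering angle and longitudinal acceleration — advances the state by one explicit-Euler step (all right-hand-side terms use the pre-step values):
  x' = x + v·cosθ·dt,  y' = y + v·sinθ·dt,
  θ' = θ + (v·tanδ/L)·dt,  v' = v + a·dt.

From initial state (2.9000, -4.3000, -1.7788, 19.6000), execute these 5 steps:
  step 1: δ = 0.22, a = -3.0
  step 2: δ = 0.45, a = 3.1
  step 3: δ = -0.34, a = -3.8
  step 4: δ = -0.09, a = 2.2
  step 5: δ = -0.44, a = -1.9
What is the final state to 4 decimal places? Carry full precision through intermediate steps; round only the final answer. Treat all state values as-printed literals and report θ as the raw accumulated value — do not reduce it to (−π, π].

after step 1 (δ=0.22, a=-3.0): (2.495246, -6.217752, -1.616469, 19.300000)
after step 2 (δ=0.45, a=3.1): (2.407129, -8.145740, -1.271174, 19.610000)
after step 3 (δ=-0.34, a=-3.8): (2.985937, -10.019373, -1.528092, 19.230000)
after step 4 (δ=-0.09, a=2.2): (3.068033, -11.940620, -1.592365, 19.450000)
after step 5 (δ=-0.44, a=-1.9): (3.026084, -13.885168, -1.931502, 19.260000)

(3.0261, -13.8852, -1.9315, 19.2600)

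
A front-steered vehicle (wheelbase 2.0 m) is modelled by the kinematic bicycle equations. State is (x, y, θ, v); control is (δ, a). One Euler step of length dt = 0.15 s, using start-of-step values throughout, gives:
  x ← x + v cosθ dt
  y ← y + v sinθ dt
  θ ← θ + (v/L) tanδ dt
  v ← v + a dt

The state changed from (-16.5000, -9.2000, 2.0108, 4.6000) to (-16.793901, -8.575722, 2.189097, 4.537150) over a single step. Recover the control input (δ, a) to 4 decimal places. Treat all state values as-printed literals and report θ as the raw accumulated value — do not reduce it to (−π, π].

δ = 0.4770, a = -0.4190

a = (v'−v)/dt = (-0.062850)/0.15 = -0.4190
Δθ = θ'−θ = 0.178297;  (v·dt/L) = 4.6000·0.15/2.0 = 0.345000
tan δ = Δθ·L/(v·dt) = 0.516803  →  δ = 0.4770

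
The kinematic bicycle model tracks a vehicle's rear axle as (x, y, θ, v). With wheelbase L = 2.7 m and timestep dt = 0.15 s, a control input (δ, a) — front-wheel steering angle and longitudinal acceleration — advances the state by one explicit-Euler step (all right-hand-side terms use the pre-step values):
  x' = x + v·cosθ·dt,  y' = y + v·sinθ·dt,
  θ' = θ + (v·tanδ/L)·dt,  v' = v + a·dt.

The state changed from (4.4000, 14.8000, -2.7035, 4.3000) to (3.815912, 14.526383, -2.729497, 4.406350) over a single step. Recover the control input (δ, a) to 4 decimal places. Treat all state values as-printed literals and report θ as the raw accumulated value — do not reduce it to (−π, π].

a = (v'−v)/dt = (0.106350)/0.15 = 0.7090
Δθ = θ'−θ = -0.025997;  (v·dt/L) = 4.3000·0.15/2.7 = 0.238889
tan δ = Δθ·L/(v·dt) = -0.108825  →  δ = -0.1084

δ = -0.1084, a = 0.7090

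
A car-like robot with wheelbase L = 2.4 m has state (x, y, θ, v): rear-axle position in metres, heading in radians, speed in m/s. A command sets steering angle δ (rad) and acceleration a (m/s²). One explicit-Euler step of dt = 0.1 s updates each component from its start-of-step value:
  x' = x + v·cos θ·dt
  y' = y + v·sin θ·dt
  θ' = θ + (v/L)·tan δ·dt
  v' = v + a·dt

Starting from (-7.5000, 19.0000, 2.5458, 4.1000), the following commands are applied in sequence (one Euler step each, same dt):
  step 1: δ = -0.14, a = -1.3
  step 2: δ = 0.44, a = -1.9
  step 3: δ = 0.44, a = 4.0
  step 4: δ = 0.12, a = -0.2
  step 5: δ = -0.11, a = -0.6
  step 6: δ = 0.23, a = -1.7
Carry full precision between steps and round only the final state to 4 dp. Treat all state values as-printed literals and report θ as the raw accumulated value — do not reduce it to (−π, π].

(-9.6008, 20.2082, 2.7156, 3.9300)

after step 1 (δ=-0.14, a=-1.3): (-7.839359, 19.230078, 2.521726, 3.970000)
after step 2 (δ=0.44, a=-1.9): (-8.162499, 19.460706, 2.599601, 3.780000)
after step 3 (δ=0.44, a=4.0): (-8.486325, 19.655694, 2.673749, 4.180000)
after step 4 (δ=0.12, a=-0.2): (-8.859408, 19.844197, 2.694750, 4.160000)
after step 5 (δ=-0.11, a=-0.6): (-9.234563, 20.023959, 2.675606, 4.100000)
after step 6 (δ=0.23, a=-1.7): (-9.600849, 20.208174, 2.715605, 3.930000)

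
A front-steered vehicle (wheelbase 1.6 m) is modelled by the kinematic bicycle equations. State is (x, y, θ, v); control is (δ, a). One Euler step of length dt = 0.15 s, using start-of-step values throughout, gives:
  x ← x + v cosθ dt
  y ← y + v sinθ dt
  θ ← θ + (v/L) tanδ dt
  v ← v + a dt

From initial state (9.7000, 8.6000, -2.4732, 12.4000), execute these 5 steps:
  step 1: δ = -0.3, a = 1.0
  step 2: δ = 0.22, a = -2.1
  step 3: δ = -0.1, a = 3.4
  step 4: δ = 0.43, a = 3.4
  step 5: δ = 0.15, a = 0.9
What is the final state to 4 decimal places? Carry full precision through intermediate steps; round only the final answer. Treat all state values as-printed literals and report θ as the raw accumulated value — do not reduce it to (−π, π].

(2.1216, 3.3605, -1.9490, 13.3900)

after step 1 (δ=-0.3, a=1.0): (8.240237, 7.447311, -2.832803, 12.550000)
after step 2 (δ=0.22, a=-2.1): (6.446775, 6.875209, -2.569701, 12.235000)
after step 3 (δ=-0.1, a=3.4): (4.903552, 5.881929, -2.684788, 12.745000)
after step 4 (δ=0.43, a=3.4): (3.187821, 5.038689, -2.136808, 13.255000)
after step 5 (δ=0.15, a=0.9): (2.121582, 3.360513, -1.948999, 13.390000)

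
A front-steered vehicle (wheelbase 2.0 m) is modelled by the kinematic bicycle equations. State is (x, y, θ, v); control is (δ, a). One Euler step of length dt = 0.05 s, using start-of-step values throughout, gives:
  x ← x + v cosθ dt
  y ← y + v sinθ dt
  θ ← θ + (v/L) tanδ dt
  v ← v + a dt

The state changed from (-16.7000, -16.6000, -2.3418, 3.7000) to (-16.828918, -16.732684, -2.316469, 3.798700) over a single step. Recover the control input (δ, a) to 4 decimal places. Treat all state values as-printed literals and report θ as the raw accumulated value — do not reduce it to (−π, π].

a = (v'−v)/dt = (0.098700)/0.05 = 1.9740
Δθ = θ'−θ = 0.025331;  (v·dt/L) = 3.7000·0.05/2.0 = 0.092500
tan δ = Δθ·L/(v·dt) = 0.273849  →  δ = 0.2673

δ = 0.2673, a = 1.9740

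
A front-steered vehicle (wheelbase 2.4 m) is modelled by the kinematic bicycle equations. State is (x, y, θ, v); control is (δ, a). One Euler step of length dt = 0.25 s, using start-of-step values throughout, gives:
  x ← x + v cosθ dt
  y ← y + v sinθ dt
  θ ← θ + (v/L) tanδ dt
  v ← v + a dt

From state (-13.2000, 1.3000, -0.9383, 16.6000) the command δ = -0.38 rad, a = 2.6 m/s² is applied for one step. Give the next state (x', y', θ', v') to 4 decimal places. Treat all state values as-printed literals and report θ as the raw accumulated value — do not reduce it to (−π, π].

(-10.7467, -2.0472, -1.6290, 17.2500)

x' = -13.2000 + 16.6000·cos(-0.9383)·0.25 = -10.7467
y' = 1.3000 + 16.6000·sin(-0.9383)·0.25 = -2.0472
θ' = -0.9383 + (16.6000/2.4)·tan(-0.38)·0.25 = -1.6290
v' = 16.6000 + 2.6000·0.25 = 17.2500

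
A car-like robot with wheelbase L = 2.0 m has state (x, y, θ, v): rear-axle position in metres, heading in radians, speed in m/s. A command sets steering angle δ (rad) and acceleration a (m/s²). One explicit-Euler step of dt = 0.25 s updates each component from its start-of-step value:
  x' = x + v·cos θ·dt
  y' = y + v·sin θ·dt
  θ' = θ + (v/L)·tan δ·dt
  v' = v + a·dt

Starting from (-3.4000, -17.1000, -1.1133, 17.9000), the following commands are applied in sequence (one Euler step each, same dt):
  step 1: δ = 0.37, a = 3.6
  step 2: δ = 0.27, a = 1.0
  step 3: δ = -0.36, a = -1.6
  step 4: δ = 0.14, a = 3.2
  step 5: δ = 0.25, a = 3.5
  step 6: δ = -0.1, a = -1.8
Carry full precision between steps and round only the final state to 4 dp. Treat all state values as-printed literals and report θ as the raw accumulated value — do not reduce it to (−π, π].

after step 1 (δ=0.37, a=3.6): (-1.423378, -21.114796, -0.245456, 18.800000)
after step 2 (δ=0.27, a=1.0): (3.135747, -22.256891, 0.404925, 19.050000)
after step 3 (δ=-0.36, a=-1.6): (7.513112, -20.380703, -0.491384, 18.650000)
after step 4 (δ=0.14, a=3.2): (11.623949, -22.580687, -0.162860, 19.450000)
after step 5 (δ=0.25, a=3.5): (16.422106, -23.369096, 0.457940, 20.325000)
after step 6 (δ=-0.1, a=-1.8): (20.979810, -21.122667, 0.203028, 19.875000)

(20.9798, -21.1227, 0.2030, 19.8750)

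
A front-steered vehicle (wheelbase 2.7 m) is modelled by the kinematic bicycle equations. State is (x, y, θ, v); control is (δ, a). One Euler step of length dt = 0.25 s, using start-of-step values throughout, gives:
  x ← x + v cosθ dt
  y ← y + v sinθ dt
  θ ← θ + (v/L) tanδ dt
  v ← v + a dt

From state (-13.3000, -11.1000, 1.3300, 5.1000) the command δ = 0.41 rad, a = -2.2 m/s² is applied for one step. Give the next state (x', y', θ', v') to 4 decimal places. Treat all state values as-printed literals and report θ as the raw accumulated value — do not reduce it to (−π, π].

x' = -13.3000 + 5.1000·cos(1.3300)·0.25 = -12.9959
y' = -11.1000 + 5.1000·sin(1.3300)·0.25 = -9.8618
θ' = 1.3300 + (5.1000/2.7)·tan(0.41)·0.25 = 1.5352
v' = 5.1000 − 2.2000·0.25 = 4.5500

(-12.9959, -9.8618, 1.5352, 4.5500)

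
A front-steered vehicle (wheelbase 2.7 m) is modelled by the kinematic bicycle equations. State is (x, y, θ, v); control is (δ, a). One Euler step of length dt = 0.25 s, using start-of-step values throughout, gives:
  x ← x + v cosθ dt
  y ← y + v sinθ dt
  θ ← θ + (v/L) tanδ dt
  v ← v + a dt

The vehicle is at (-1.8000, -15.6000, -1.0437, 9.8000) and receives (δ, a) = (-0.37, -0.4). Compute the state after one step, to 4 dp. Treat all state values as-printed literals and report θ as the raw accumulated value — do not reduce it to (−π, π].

(-0.5676, -17.7175, -1.3956, 9.7000)

x' = -1.8000 + 9.8000·cos(-1.0437)·0.25 = -0.5676
y' = -15.6000 + 9.8000·sin(-1.0437)·0.25 = -17.7175
θ' = -1.0437 + (9.8000/2.7)·tan(-0.37)·0.25 = -1.3956
v' = 9.8000 − 0.4000·0.25 = 9.7000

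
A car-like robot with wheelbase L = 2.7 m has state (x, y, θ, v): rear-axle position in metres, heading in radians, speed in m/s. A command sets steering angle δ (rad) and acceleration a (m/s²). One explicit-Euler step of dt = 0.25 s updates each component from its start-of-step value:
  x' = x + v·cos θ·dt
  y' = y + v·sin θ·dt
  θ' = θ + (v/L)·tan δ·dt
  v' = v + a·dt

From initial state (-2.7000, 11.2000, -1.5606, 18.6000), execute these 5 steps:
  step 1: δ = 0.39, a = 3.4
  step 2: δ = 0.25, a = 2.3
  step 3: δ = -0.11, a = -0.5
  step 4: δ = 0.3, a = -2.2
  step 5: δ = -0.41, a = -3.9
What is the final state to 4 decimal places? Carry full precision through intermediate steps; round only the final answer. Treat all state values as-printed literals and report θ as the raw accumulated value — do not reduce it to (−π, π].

(14.1202, -1.9607, -0.8063, 18.3750)

after step 1 (δ=0.39, a=3.4): (-2.652588, 6.550242, -0.852672, 19.450000)
after step 2 (δ=0.25, a=2.3): (0.546807, 2.888579, -0.392820, 20.025000)
after step 3 (δ=-0.11, a=-0.5): (5.171747, 0.972209, -0.597605, 19.900000)
after step 4 (δ=0.3, a=-2.2): (9.284507, -1.827046, -0.027624, 19.350000)
after step 5 (δ=-0.41, a=-3.9): (14.120162, -1.960662, -0.806339, 18.375000)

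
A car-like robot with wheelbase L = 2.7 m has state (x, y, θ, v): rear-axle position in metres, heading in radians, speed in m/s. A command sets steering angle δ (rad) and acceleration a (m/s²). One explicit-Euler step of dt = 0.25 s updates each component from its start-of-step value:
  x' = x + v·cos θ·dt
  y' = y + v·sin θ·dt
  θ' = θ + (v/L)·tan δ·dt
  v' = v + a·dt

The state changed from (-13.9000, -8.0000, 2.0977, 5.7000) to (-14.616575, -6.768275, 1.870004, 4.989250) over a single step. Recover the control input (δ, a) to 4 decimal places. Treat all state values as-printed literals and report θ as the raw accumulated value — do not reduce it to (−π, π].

δ = -0.4073, a = -2.8430

a = (v'−v)/dt = (-0.710750)/0.25 = -2.8430
Δθ = θ'−θ = -0.227696;  (v·dt/L) = 5.7000·0.25/2.7 = 0.527778
tan δ = Δθ·L/(v·dt) = -0.431424  →  δ = -0.4073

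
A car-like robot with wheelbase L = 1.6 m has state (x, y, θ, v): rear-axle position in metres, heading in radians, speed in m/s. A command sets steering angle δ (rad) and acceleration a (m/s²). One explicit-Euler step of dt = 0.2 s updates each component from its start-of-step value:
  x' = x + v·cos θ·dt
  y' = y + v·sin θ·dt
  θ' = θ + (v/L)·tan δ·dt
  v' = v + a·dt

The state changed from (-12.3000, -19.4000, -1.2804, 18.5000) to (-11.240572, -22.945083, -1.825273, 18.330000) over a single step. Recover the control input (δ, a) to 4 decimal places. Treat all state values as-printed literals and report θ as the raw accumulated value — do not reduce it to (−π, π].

a = (v'−v)/dt = (-0.170000)/0.2 = -0.8500
Δθ = θ'−θ = -0.544873;  (v·dt/L) = 18.5000·0.2/1.6 = 2.312500
tan δ = Δθ·L/(v·dt) = -0.235621  →  δ = -0.2314

δ = -0.2314, a = -0.8500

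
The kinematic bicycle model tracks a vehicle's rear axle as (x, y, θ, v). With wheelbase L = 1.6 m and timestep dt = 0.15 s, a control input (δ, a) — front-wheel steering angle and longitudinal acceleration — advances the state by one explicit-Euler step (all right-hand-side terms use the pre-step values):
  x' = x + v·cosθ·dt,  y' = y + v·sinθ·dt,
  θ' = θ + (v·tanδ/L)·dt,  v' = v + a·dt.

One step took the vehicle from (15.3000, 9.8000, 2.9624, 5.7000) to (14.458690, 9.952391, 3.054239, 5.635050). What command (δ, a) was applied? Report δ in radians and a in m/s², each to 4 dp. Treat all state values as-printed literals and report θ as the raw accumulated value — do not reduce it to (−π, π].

a = (v'−v)/dt = (-0.064950)/0.15 = -0.4330
Δθ = θ'−θ = 0.091839;  (v·dt/L) = 5.7000·0.15/1.6 = 0.534375
tan δ = Δθ·L/(v·dt) = 0.171862  →  δ = 0.1702

δ = 0.1702, a = -0.4330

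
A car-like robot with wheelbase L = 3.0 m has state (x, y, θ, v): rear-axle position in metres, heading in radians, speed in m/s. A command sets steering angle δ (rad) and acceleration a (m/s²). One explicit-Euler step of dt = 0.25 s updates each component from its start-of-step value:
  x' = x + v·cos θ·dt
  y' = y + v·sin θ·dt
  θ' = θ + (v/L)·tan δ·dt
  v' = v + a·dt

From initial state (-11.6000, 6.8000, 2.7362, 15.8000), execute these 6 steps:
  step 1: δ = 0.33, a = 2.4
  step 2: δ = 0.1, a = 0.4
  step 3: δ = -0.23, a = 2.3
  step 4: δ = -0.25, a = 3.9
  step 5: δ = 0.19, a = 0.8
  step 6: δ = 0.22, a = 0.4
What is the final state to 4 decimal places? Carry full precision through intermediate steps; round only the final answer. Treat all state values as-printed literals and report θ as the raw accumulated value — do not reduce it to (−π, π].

after step 1 (δ=0.33, a=2.4): (-15.229843, 8.357799, 3.187191, 16.400000)
after step 2 (δ=0.1, a=0.4): (-19.325581, 8.170911, 3.324315, 16.500000)
after step 3 (δ=-0.23, a=2.3): (-23.381911, 7.421368, 3.002368, 17.075000)
after step 4 (δ=-0.25, a=3.9): (-27.609356, 8.013765, 2.639038, 18.050000)
after step 5 (δ=0.19, a=0.8): (-31.563907, 10.187283, 2.928319, 18.250000)
after step 6 (δ=0.22, a=0.4): (-36.023036, 11.152985, 3.268407, 18.350000)

(-36.0230, 11.1530, 3.2684, 18.3500)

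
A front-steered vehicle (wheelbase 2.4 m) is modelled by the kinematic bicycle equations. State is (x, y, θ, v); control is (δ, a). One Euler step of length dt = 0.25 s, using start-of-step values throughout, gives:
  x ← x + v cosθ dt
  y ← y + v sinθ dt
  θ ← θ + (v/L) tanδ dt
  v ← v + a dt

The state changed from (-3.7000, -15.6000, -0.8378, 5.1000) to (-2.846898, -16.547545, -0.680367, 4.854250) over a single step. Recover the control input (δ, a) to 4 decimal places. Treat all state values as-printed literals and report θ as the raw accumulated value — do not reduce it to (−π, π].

a = (v'−v)/dt = (-0.245750)/0.25 = -0.9830
Δθ = θ'−θ = 0.157433;  (v·dt/L) = 5.1000·0.25/2.4 = 0.531250
tan δ = Δθ·L/(v·dt) = 0.296344  →  δ = 0.2881

δ = 0.2881, a = -0.9830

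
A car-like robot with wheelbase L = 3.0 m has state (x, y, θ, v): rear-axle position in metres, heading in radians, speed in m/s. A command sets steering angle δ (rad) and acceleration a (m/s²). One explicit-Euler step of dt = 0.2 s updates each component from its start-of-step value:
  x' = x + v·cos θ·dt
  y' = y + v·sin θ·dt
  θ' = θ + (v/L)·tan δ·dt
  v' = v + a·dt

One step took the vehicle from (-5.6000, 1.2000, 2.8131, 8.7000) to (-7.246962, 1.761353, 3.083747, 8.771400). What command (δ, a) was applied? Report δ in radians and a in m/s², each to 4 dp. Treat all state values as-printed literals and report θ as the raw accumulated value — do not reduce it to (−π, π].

δ = 0.4366, a = 0.3570

a = (v'−v)/dt = (0.071400)/0.2 = 0.3570
Δθ = θ'−θ = 0.270647;  (v·dt/L) = 8.7000·0.2/3.0 = 0.580000
tan δ = Δθ·L/(v·dt) = 0.466633  →  δ = 0.4366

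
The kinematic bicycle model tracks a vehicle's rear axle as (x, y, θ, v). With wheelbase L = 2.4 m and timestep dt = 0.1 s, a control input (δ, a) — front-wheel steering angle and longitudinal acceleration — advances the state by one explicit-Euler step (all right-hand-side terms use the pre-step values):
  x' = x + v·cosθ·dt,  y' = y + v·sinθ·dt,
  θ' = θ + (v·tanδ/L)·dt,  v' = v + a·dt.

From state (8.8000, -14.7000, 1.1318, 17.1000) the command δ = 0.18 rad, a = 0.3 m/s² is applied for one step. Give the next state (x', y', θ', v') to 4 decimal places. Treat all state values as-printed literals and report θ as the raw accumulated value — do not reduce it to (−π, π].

x' = 8.8000 + 17.1000·cos(1.1318)·0.1 = 9.5268
y' = -14.7000 + 17.1000·sin(1.1318)·0.1 = -13.1521
θ' = 1.1318 + (17.1000/2.4)·tan(0.18)·0.1 = 1.2615
v' = 17.1000 + 0.3000·0.1 = 17.1300

(9.5268, -13.1521, 1.2615, 17.1300)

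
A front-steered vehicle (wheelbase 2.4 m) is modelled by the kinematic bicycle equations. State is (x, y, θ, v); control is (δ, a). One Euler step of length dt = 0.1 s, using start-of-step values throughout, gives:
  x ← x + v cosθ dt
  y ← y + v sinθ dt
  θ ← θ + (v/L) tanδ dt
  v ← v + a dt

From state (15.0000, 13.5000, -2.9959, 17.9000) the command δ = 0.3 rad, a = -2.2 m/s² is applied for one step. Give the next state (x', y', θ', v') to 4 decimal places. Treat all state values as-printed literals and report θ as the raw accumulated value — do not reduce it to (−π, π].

(13.2290, 13.2401, -2.7652, 17.6800)

x' = 15.0000 + 17.9000·cos(-2.9959)·0.1 = 13.2290
y' = 13.5000 + 17.9000·sin(-2.9959)·0.1 = 13.2401
θ' = -2.9959 + (17.9000/2.4)·tan(0.3)·0.1 = -2.7652
v' = 17.9000 − 2.2000·0.1 = 17.6800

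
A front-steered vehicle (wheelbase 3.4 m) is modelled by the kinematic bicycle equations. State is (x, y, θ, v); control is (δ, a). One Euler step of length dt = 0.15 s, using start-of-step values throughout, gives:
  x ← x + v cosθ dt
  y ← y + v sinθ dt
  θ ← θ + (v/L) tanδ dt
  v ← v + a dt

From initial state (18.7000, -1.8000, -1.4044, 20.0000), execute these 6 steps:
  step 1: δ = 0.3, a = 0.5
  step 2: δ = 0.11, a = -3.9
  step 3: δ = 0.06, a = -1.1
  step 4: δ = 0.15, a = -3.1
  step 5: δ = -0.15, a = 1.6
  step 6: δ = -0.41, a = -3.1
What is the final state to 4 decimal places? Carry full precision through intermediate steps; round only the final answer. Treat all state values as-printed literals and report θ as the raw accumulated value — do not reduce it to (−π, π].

(27.0425, -16.9150, -1.3451, 18.6350)

after step 1 (δ=0.3, a=0.5): (19.196889, -4.758564, -1.131456, 20.075000)
after step 2 (δ=0.11, a=-3.9): (20.477701, -7.483843, -1.033639, 19.490000)
after step 3 (δ=0.06, a=-1.1): (21.973644, -9.995617, -0.981985, 19.325000)
after step 4 (δ=0.15, a=-3.1): (23.583530, -12.406222, -0.853132, 18.860000)
after step 5 (δ=-0.15, a=1.6): (25.443958, -14.537431, -0.978885, 19.100000)
after step 6 (δ=-0.41, a=-3.1): (27.042480, -16.915025, -1.345126, 18.635000)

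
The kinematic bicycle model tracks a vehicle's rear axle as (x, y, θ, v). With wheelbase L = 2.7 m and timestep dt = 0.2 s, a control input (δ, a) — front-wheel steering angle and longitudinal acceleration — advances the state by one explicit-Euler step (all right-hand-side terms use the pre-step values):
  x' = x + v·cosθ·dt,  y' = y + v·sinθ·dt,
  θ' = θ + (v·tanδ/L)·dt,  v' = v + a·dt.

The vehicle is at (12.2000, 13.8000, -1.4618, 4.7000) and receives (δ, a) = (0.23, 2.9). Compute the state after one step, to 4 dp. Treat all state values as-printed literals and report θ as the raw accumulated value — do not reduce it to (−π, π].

(12.3023, 12.8656, -1.3803, 5.2800)

x' = 12.2000 + 4.7000·cos(-1.4618)·0.2 = 12.3023
y' = 13.8000 + 4.7000·sin(-1.4618)·0.2 = 12.8656
θ' = -1.4618 + (4.7000/2.7)·tan(0.23)·0.2 = -1.3803
v' = 4.7000 + 2.9000·0.2 = 5.2800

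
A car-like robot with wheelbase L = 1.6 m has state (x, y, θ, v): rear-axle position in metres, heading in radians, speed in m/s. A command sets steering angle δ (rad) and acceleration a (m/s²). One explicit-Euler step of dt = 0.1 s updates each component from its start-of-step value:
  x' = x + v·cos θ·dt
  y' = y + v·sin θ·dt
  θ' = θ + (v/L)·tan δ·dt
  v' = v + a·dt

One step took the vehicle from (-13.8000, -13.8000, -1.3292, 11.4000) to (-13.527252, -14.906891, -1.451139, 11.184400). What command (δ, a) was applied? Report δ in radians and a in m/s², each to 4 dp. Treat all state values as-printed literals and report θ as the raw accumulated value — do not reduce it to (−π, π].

δ = -0.1695, a = -2.1560

a = (v'−v)/dt = (-0.215600)/0.1 = -2.1560
Δθ = θ'−θ = -0.121939;  (v·dt/L) = 11.4000·0.1/1.6 = 0.712500
tan δ = Δθ·L/(v·dt) = -0.171142  →  δ = -0.1695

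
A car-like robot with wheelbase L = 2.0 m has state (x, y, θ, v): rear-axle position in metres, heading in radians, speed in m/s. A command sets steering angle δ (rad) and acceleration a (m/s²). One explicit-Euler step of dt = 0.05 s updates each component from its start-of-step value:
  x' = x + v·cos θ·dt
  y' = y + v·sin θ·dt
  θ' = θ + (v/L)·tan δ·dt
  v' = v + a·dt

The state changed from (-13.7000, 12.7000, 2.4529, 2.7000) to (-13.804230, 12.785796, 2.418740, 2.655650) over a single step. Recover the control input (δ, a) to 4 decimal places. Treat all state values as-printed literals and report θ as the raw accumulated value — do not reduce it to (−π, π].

a = (v'−v)/dt = (-0.044350)/0.05 = -0.8870
Δθ = θ'−θ = -0.034160;  (v·dt/L) = 2.7000·0.05/2.0 = 0.067500
tan δ = Δθ·L/(v·dt) = -0.506074  →  δ = -0.4685

δ = -0.4685, a = -0.8870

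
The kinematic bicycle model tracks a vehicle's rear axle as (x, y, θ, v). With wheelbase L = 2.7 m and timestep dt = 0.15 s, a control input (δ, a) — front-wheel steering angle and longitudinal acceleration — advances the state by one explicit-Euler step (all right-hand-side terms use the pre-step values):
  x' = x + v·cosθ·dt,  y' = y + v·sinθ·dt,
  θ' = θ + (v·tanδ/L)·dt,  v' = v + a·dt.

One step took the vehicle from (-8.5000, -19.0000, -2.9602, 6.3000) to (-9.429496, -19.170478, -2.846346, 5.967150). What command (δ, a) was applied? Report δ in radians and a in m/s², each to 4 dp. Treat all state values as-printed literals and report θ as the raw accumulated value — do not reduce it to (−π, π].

a = (v'−v)/dt = (-0.332850)/0.15 = -2.2190
Δθ = θ'−θ = 0.113854;  (v·dt/L) = 6.3000·0.15/2.7 = 0.350000
tan δ = Δθ·L/(v·dt) = 0.325297  →  δ = 0.3145

δ = 0.3145, a = -2.2190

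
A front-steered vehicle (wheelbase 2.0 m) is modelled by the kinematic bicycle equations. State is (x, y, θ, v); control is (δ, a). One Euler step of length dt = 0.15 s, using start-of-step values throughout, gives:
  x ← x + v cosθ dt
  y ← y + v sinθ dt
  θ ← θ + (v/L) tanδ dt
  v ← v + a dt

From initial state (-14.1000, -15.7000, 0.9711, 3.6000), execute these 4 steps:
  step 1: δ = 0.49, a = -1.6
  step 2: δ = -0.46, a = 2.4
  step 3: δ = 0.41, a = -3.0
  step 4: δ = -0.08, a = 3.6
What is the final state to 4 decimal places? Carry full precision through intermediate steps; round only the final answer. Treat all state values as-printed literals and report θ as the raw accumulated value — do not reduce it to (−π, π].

after step 1 (δ=0.49, a=-1.6): (-13.795228, -15.254226, 1.115115, 3.360000)
after step 2 (δ=-0.46, a=2.4): (-13.573431, -14.801654, 0.990262, 3.720000)
after step 3 (δ=0.41, a=-3.0): (-13.267384, -14.335071, 1.111524, 3.270000)
after step 4 (δ=-0.08, a=3.6): (-13.049947, -13.895399, 1.091862, 3.810000)

(-13.0499, -13.8954, 1.0919, 3.8100)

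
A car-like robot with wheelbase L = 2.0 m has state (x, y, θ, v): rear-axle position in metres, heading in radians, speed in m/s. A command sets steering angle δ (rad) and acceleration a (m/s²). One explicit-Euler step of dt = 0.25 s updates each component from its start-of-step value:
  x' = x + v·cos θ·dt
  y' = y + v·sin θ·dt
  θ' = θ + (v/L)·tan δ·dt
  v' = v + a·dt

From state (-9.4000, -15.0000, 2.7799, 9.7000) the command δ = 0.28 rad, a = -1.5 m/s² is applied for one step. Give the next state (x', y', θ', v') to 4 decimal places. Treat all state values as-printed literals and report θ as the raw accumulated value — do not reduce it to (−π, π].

(-11.6681, -14.1419, 3.1286, 9.3250)

x' = -9.4000 + 9.7000·cos(2.7799)·0.25 = -11.6681
y' = -15.0000 + 9.7000·sin(2.7799)·0.25 = -14.1419
θ' = 2.7799 + (9.7000/2.0)·tan(0.28)·0.25 = 3.1286
v' = 9.7000 − 1.5000·0.25 = 9.3250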